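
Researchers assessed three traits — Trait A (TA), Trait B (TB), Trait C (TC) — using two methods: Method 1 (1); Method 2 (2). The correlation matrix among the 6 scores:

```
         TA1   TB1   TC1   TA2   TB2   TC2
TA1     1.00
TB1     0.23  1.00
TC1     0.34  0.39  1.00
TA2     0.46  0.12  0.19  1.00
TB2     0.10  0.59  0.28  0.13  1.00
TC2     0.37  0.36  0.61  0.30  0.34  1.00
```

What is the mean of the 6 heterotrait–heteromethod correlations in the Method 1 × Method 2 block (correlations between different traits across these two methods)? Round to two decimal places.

0.24

HTHM values (method 1 × method 2): 0.10, 0.37, 0.12, 0.36, 0.19, 0.28; mean = 1.42/6 = 0.24.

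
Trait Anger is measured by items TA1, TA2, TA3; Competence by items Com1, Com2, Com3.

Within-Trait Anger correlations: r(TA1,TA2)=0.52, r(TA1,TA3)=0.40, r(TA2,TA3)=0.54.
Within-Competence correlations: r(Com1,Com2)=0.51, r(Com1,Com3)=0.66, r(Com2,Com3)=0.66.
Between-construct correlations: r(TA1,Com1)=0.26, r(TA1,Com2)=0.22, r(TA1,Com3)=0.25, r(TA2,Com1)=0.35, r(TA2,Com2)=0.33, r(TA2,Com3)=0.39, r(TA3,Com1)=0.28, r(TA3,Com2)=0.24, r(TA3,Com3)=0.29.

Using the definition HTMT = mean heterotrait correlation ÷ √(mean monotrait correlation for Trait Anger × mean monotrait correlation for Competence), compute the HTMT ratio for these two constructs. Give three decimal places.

Mean heterotrait r = 2.61/9 = 0.2900.
Mean within-TA = 1.46/3 = 0.4867; mean within-Com = 1.83/3 = 0.6100.
Geometric mean = √(0.4867 × 0.6100) = 0.5449.
HTMT = 0.2900 / 0.5449 = 0.532.

0.532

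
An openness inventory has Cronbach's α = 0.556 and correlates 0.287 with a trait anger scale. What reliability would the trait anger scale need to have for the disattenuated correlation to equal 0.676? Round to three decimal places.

r_true = r_obs / √(r_xx · r_yy) ⇒ 0.676 = 0.287 / √(0.556 · r_yy).
√(0.556 · r_yy) = 0.287 / 0.676 = 0.4246; 0.556 · r_yy = 0.1803; r_yy = 0.1803 / 0.556 ≈ 0.324.

0.324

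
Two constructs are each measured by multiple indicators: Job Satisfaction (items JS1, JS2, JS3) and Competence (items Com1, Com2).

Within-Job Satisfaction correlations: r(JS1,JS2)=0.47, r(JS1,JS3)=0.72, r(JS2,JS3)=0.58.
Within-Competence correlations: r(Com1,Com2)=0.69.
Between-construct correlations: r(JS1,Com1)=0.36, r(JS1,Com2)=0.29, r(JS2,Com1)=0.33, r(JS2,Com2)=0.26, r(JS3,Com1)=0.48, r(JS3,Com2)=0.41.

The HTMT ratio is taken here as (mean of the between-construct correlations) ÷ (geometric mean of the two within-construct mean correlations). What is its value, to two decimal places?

0.56

Mean heterotrait r = 2.13/6 = 0.3550.
Mean within-JS = 1.77/3 = 0.5900; mean within-Com = 0.69/1 = 0.6900.
Geometric mean = √(0.5900 × 0.6900) = 0.6380.
HTMT = 0.3550 / 0.6380 = 0.56.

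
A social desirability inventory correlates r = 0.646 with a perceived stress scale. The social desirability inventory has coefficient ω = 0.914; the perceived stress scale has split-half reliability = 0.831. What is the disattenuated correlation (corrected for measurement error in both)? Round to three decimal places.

0.741

r_true = r_obs / √(r_xx · r_yy) = 0.646 / √(0.914 × 0.831) = 0.646 / √0.759534 = 0.646 / 0.8715 ≈ 0.741.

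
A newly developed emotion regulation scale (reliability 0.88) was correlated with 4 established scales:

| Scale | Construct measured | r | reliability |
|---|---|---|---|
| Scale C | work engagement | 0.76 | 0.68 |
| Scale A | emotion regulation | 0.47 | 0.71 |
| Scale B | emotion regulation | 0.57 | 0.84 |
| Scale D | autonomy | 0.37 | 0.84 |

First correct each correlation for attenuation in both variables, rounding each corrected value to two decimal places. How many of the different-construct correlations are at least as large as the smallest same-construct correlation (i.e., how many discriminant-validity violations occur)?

Disattenuated r (r / √(r_scale · r_new)):
  Scale C (disc): 0.76 / √(0.68·0.88) = 0.98
  Scale A (conv): 0.47 / √(0.71·0.88) = 0.59
  Scale B (conv): 0.57 / √(0.84·0.88) = 0.66
  Scale D (disc): 0.37 / √(0.84·0.88) = 0.43
Smallest convergent = 0.59. Discriminant values: 0.98, 0.43; count ≥ 0.59 → 1.

1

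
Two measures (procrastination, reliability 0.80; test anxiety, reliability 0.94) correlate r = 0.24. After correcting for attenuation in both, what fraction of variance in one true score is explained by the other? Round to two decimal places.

Disattenuated r = 0.24 / √(0.80 × 0.94) = 0.24 / 0.8672 = 0.2768.
Shared true-score variance = 0.2768² = 0.0766 ≈ 0.08.

0.08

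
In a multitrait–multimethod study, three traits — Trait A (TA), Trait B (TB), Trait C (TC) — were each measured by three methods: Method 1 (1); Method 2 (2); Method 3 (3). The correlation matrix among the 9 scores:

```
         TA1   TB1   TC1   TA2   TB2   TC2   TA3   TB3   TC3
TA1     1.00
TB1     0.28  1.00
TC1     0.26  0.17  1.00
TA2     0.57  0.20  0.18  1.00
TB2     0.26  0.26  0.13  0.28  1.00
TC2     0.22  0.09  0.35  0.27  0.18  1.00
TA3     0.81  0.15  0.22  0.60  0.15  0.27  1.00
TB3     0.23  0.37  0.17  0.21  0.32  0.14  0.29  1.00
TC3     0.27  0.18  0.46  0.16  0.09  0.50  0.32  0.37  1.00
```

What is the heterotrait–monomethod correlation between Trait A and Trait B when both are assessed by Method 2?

Different traits, same method: r(TA2, TB2) = 0.28.

0.28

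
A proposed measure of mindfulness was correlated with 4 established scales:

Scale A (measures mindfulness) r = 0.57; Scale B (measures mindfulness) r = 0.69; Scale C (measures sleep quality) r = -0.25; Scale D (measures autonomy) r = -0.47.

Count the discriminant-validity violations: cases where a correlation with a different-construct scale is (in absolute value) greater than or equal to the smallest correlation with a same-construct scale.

Convergent (same construct = mindfulness): Scale A, Scale B.
Smallest convergent = 0.57. Discriminant |r|: 0.25, 0.47; count ≥ 0.57 → 0.

0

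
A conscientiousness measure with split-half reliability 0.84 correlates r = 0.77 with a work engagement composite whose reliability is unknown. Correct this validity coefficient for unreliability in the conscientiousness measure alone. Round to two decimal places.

0.84

Single correction: r_c = r_obs / √r_xx = 0.77 / √0.84 = 0.77 / 0.9165 ≈ 0.84.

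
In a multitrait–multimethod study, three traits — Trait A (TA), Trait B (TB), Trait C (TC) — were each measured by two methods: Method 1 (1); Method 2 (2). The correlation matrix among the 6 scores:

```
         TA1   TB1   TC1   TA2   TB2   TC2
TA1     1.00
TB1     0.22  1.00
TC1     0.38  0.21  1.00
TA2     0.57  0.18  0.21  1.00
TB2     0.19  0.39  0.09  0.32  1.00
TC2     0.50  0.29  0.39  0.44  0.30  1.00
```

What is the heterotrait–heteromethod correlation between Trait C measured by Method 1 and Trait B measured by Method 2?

Different traits and methods: r(TC1, TB2) = 0.09.

0.09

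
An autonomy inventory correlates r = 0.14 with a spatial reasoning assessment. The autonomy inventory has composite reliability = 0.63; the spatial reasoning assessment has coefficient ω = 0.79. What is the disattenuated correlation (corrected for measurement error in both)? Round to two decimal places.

0.20

r_true = r_obs / √(r_xx · r_yy) = 0.14 / √(0.63 × 0.79) = 0.14 / √0.4977 = 0.14 / 0.7055 ≈ 0.20.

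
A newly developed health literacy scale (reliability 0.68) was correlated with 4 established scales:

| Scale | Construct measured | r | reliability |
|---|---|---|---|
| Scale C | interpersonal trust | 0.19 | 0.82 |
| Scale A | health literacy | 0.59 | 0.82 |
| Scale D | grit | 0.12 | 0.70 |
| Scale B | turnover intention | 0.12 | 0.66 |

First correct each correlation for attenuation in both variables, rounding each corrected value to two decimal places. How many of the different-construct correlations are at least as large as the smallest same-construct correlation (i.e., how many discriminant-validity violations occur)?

0

Disattenuated r (r / √(r_scale · r_new)):
  Scale C (disc): 0.19 / √(0.82·0.68) = 0.25
  Scale A (conv): 0.59 / √(0.82·0.68) = 0.79
  Scale D (disc): 0.12 / √(0.70·0.68) = 0.17
  Scale B (disc): 0.12 / √(0.66·0.68) = 0.18
Smallest convergent = 0.79. Discriminant values: 0.25, 0.17, 0.18; count ≥ 0.79 → 0.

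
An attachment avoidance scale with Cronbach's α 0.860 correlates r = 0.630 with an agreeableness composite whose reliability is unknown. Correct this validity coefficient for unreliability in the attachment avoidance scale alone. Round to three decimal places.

0.679

Single correction: r_c = r_obs / √r_xx = 0.630 / √0.860 = 0.630 / 0.9274 ≈ 0.679.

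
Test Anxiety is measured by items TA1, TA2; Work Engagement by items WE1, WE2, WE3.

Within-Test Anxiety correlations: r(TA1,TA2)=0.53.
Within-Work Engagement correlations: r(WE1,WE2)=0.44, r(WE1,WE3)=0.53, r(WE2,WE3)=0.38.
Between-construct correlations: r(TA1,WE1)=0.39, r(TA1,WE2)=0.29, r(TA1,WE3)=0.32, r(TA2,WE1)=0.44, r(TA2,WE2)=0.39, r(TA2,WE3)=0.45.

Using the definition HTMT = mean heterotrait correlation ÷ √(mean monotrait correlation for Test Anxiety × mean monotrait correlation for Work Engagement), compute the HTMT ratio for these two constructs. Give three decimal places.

Mean between = 2.28/6 = 0.3800.
Mean within-TA = 0.53/1 = 0.5300; mean within-WE = 1.35/3 = 0.4500.
Geometric mean = √(0.5300 × 0.4500) = 0.4884.
HTMT = 0.3800 / 0.4884 = 0.778.

0.778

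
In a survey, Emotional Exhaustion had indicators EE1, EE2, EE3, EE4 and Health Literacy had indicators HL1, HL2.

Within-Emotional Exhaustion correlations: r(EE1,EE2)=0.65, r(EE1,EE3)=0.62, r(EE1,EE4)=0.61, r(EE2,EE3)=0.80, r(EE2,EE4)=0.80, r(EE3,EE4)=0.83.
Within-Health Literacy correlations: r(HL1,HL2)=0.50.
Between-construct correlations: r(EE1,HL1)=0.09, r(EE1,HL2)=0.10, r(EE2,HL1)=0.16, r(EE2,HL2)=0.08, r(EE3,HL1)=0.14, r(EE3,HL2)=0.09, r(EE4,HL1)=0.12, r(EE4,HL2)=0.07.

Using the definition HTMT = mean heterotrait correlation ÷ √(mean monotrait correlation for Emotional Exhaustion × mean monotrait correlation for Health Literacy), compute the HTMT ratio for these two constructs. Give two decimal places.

Mean heterotrait r = 0.85/8 = 0.1063.
Mean within-EE = 4.31/6 = 0.7183; mean within-HL = 0.50/1 = 0.5000.
Geometric mean = √(0.7183 × 0.5000) = 0.5993.
HTMT = 0.1063 / 0.5993 = 0.18.

0.18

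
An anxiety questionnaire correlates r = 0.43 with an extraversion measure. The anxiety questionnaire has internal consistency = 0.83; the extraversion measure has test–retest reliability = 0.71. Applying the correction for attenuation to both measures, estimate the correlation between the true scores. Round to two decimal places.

0.56

r_true = r_obs / √(r_xx · r_yy) = 0.43 / √(0.83 × 0.71) = 0.43 / √0.5893 = 0.43 / 0.7677 ≈ 0.56.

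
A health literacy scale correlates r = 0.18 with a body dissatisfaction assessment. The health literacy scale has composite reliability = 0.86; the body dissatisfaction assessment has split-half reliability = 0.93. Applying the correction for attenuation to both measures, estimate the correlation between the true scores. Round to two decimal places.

r_true = r_obs / √(r_xx · r_yy) = 0.18 / √(0.86 × 0.93) = 0.18 / √0.7998 = 0.18 / 0.8943 ≈ 0.20.

0.20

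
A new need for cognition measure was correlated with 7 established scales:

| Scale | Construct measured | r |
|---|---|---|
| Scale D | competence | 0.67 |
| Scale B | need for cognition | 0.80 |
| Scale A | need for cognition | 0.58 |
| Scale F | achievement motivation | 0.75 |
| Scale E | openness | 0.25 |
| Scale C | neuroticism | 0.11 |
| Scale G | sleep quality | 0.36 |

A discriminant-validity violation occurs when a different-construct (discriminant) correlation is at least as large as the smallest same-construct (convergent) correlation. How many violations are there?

Convergent (same construct = need for cognition): Scale B, Scale A.
Smallest convergent = 0.58. Discriminant values: 0.67, 0.75, 0.25, 0.11, 0.36; count ≥ 0.58 → 2.

2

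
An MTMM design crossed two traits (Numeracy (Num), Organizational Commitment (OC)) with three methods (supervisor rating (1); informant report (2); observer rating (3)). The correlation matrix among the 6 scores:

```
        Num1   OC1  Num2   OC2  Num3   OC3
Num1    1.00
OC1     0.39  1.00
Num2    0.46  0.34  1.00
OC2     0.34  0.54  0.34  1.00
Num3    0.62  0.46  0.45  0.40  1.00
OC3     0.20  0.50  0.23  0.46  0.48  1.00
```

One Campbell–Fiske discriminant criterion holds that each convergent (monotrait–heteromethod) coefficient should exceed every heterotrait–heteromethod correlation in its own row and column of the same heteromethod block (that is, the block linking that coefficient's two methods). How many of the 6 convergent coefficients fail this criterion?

Each convergent coefficient versus the relevant comparison correlations:
Num (methods 1·2): 0.46 vs {0.34, 0.34} → pass.
Num (methods 1·3): 0.62 vs {0.20, 0.46} → pass.
Num (methods 2·3): 0.45 vs {0.23, 0.40} → pass.
OC (methods 1·2): 0.54 vs {0.34, 0.34} → pass.
OC (methods 1·3): 0.50 vs {0.46, 0.20} → pass.
OC (methods 2·3): 0.46 vs {0.40, 0.23} → pass.
0 of 6 fail.

0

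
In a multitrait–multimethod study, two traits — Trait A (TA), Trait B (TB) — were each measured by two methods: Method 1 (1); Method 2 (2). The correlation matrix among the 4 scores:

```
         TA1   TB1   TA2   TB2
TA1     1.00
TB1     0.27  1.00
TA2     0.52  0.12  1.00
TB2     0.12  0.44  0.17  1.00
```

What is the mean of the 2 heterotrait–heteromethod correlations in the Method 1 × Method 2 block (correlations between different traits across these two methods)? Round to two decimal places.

HTHM values (method 1 × method 2): 0.12, 0.12; mean = 0.24/2 = 0.12.

0.12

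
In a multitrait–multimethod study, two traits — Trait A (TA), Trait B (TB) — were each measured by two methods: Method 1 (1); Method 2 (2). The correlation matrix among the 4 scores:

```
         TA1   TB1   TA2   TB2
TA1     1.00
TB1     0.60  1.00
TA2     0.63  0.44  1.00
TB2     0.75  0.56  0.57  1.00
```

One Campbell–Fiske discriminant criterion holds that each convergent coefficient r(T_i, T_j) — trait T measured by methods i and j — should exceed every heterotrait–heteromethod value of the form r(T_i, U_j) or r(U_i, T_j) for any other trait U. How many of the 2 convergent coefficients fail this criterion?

2

Convergent coefficients and their comparison sets:
TA (methods 1·2): 0.63 vs {0.75, 0.44} → fail.
TB (methods 1·2): 0.56 vs {0.44, 0.75} → fail.
2 of 2 fail.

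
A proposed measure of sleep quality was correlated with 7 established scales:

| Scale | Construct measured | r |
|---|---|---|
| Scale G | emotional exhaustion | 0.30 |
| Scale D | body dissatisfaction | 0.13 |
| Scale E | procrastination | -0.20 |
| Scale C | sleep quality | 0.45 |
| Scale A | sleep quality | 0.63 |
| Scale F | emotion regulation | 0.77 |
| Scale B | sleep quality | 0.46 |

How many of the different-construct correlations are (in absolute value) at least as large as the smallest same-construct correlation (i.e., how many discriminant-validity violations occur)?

Convergent (same construct = sleep quality): Scale C, Scale A, Scale B.
Smallest convergent = 0.45. Discriminant |r|: 0.30, 0.13, 0.20, 0.77; count ≥ 0.45 → 1.

1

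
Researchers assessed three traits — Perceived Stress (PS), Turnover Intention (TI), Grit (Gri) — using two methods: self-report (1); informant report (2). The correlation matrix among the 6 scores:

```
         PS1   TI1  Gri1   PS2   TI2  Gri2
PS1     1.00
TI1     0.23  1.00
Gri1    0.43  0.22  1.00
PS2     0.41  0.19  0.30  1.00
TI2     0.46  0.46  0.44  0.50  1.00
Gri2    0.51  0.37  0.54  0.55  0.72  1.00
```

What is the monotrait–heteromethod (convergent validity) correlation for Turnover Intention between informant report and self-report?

0.46

Same trait (TI), different methods: r(TI2, TI1) = 0.46.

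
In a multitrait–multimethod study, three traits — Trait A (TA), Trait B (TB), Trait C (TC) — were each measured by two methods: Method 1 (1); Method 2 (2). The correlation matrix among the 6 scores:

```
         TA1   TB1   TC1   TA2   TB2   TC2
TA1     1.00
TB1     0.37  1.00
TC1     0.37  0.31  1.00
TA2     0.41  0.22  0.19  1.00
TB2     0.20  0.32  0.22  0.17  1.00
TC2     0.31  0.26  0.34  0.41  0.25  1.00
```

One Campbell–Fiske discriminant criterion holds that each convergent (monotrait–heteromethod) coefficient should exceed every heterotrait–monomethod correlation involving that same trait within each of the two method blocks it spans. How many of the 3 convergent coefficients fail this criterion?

3

Each convergent coefficient versus the relevant comparison correlations:
TA (methods 1·2): 0.41 vs {0.37, 0.17, 0.37, 0.41} → fail.
TB (methods 1·2): 0.32 vs {0.37, 0.17, 0.31, 0.25} → fail.
TC (methods 1·2): 0.34 vs {0.37, 0.41, 0.31, 0.25} → fail.
3 of 3 fail.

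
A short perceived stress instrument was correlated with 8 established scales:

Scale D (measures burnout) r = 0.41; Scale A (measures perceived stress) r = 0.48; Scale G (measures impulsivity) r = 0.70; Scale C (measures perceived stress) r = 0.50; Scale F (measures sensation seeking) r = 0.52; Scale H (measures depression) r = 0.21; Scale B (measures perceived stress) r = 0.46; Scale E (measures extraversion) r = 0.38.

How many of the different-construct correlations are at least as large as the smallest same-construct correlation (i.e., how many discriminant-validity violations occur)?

Convergent (same construct = perceived stress): Scale A, Scale C, Scale B.
Smallest convergent = 0.46. Discriminant values: 0.41, 0.70, 0.52, 0.21, 0.38; count ≥ 0.46 → 2.

2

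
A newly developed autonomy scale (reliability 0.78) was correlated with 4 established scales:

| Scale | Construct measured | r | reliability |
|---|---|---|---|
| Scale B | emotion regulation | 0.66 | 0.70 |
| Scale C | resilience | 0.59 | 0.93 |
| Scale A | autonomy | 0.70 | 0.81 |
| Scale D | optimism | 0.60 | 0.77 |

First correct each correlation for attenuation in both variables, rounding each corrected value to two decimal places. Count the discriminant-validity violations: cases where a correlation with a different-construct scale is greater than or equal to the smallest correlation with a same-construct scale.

1

Disattenuated r (r / √(r_scale · r_new)):
  Scale B (disc): 0.66 / √(0.70·0.78) = 0.89
  Scale C (disc): 0.59 / √(0.93·0.78) = 0.69
  Scale A (conv): 0.70 / √(0.81·0.78) = 0.88
  Scale D (disc): 0.60 / √(0.77·0.78) = 0.77
Smallest convergent = 0.88. Discriminant values: 0.89, 0.69, 0.77; count ≥ 0.88 → 1.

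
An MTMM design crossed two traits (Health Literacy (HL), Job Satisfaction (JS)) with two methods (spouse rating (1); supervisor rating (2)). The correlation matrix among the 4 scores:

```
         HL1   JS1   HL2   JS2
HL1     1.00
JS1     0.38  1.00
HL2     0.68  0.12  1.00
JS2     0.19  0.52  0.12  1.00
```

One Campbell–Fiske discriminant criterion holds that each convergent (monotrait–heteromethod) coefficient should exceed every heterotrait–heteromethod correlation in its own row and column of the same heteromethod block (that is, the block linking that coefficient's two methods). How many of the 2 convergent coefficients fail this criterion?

Checking each validity diagonal entry against its comparison values:
HL (methods 1·2): 0.68 vs {0.19, 0.12} → pass.
JS (methods 1·2): 0.52 vs {0.12, 0.19} → pass.
0 of 2 fail.

0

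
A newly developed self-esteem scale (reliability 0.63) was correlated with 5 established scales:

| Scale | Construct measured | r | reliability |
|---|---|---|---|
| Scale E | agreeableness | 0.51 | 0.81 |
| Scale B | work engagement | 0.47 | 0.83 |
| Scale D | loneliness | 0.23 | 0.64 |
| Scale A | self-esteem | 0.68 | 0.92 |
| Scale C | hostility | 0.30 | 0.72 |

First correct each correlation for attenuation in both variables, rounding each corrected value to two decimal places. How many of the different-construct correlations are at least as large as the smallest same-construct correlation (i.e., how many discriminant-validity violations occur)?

Disattenuated r (r / √(r_scale · r_new)):
  Scale E (disc): 0.51 / √(0.81·0.63) = 0.71
  Scale B (disc): 0.47 / √(0.83·0.63) = 0.65
  Scale D (disc): 0.23 / √(0.64·0.63) = 0.36
  Scale A (conv): 0.68 / √(0.92·0.63) = 0.89
  Scale C (disc): 0.30 / √(0.72·0.63) = 0.45
Smallest convergent = 0.89. Discriminant values: 0.71, 0.65, 0.36, 0.45; count ≥ 0.89 → 0.

0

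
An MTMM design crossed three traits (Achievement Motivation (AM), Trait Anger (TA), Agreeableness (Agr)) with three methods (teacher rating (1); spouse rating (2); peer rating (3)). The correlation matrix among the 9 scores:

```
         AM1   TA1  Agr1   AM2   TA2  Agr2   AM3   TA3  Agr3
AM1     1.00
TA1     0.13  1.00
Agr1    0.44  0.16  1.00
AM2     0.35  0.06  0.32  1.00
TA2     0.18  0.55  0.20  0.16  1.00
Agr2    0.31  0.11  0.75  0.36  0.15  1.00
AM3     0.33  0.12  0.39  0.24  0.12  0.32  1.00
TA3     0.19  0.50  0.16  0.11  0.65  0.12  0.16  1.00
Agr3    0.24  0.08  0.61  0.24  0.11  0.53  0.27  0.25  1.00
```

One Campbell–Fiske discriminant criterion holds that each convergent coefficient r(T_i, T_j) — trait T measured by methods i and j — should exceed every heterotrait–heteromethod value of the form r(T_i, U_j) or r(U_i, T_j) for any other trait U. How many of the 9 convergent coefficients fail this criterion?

Each convergent coefficient versus the relevant comparison correlations:
AM (methods 1·2): 0.35 vs {0.18, 0.06, 0.31, 0.32} → pass.
AM (methods 1·3): 0.33 vs {0.19, 0.12, 0.24, 0.39} → fail.
AM (methods 2·3): 0.24 vs {0.11, 0.12, 0.24, 0.32} → fail.
TA (methods 1·2): 0.55 vs {0.06, 0.18, 0.11, 0.20} → pass.
TA (methods 1·3): 0.50 vs {0.12, 0.19, 0.08, 0.16} → pass.
TA (methods 2·3): 0.65 vs {0.12, 0.11, 0.11, 0.12} → pass.
Agr (methods 1·2): 0.75 vs {0.32, 0.31, 0.20, 0.11} → pass.
Agr (methods 1·3): 0.61 vs {0.39, 0.24, 0.16, 0.08} → pass.
Agr (methods 2·3): 0.53 vs {0.32, 0.24, 0.12, 0.11} → pass.
2 of 9 fail.

2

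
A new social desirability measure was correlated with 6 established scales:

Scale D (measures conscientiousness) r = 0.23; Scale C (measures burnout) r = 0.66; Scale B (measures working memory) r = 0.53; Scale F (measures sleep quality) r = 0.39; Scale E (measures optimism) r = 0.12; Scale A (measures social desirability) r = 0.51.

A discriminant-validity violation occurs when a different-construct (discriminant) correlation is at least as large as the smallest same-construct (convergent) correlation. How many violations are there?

Convergent (same construct = social desirability): Scale A.
Smallest convergent = 0.51. Discriminant values: 0.23, 0.66, 0.53, 0.39, 0.12; count ≥ 0.51 → 2.

2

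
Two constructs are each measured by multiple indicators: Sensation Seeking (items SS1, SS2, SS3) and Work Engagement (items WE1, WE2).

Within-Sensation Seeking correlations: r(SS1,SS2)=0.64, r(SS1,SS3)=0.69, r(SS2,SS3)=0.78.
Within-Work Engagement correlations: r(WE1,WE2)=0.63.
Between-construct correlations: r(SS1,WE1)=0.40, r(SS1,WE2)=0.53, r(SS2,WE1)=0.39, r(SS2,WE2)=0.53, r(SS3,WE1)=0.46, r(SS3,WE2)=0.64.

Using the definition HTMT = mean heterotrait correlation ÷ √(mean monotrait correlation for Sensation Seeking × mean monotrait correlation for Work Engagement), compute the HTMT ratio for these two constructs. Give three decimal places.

Mean between = 2.95/6 = 0.4917.
Mean within-SS = 2.11/3 = 0.7033; mean within-WE = 0.63/1 = 0.6300.
Geometric mean = √(0.7033 × 0.6300) = 0.6656.
HTMT = 0.4917 / 0.6656 = 0.739.

0.739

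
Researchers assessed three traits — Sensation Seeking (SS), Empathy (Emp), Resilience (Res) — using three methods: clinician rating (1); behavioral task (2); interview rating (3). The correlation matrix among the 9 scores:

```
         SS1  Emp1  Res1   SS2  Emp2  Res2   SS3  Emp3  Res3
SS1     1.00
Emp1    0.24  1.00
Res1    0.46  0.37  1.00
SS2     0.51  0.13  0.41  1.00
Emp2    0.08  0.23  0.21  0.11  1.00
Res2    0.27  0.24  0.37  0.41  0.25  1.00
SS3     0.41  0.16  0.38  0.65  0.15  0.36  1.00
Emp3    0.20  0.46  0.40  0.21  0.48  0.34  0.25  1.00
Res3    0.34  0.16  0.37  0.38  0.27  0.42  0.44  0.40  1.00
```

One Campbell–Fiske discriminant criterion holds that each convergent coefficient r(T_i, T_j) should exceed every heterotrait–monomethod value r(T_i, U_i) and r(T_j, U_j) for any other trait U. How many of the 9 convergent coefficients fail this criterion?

5

Convergent coefficients and their comparison sets:
SS (methods 1·2): 0.51 vs {0.24, 0.11, 0.46, 0.41} → pass.
SS (methods 1·3): 0.41 vs {0.24, 0.25, 0.46, 0.44} → fail.
SS (methods 2·3): 0.65 vs {0.11, 0.25, 0.41, 0.44} → pass.
Emp (methods 1·2): 0.23 vs {0.24, 0.11, 0.37, 0.25} → fail.
Emp (methods 1·3): 0.46 vs {0.24, 0.25, 0.37, 0.40} → pass.
Emp (methods 2·3): 0.48 vs {0.11, 0.25, 0.25, 0.40} → pass.
Res (methods 1·2): 0.37 vs {0.46, 0.41, 0.37, 0.25} → fail.
Res (methods 1·3): 0.37 vs {0.46, 0.44, 0.37, 0.40} → fail.
Res (methods 2·3): 0.42 vs {0.41, 0.44, 0.25, 0.40} → fail.
5 of 9 fail.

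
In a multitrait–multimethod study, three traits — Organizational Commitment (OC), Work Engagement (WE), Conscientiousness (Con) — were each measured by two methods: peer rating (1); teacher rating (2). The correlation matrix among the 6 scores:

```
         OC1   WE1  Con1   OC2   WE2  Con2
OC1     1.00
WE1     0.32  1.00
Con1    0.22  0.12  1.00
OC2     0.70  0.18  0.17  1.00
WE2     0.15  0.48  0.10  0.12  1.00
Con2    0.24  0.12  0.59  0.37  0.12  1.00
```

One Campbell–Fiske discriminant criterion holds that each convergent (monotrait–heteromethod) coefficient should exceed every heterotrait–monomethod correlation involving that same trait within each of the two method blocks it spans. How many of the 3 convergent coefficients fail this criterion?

0

Each convergent coefficient versus the relevant comparison correlations:
OC (methods 1·2): 0.70 vs {0.32, 0.12, 0.22, 0.37} → pass.
WE (methods 1·2): 0.48 vs {0.32, 0.12, 0.12, 0.12} → pass.
Con (methods 1·2): 0.59 vs {0.22, 0.37, 0.12, 0.12} → pass.
0 of 3 fail.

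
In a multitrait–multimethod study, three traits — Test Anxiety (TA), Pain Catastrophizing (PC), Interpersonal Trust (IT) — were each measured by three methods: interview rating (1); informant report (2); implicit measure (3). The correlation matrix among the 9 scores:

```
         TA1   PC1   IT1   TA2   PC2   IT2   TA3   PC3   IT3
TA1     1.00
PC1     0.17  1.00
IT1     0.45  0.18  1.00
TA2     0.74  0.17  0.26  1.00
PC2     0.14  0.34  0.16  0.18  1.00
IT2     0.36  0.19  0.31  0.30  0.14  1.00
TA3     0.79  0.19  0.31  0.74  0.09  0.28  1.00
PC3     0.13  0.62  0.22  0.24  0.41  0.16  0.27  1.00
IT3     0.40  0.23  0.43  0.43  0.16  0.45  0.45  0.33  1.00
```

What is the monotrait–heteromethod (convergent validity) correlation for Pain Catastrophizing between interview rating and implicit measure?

Same trait (PC), different methods: r(PC1, PC3) = 0.62.

0.62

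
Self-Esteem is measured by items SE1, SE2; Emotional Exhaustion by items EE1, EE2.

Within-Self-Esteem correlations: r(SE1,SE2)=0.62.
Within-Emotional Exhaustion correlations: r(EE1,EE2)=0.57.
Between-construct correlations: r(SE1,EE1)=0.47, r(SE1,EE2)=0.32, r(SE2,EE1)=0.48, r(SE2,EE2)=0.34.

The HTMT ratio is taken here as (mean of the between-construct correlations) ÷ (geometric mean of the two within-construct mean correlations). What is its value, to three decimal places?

Mean heterotrait r = 1.61/4 = 0.4025.
Mean within-SE = 0.62/1 = 0.6200; mean within-EE = 0.57/1 = 0.5700.
Geometric mean = √(0.6200 × 0.5700) = 0.5945.
HTMT = 0.4025 / 0.5945 = 0.677.

0.677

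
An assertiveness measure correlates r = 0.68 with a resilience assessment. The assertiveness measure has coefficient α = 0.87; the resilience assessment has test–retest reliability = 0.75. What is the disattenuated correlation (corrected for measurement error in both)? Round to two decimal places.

r_true = r_obs / √(r_xx · r_yy) = 0.68 / √(0.87 × 0.75) = 0.68 / √0.6525 = 0.68 / 0.8078 ≈ 0.84.

0.84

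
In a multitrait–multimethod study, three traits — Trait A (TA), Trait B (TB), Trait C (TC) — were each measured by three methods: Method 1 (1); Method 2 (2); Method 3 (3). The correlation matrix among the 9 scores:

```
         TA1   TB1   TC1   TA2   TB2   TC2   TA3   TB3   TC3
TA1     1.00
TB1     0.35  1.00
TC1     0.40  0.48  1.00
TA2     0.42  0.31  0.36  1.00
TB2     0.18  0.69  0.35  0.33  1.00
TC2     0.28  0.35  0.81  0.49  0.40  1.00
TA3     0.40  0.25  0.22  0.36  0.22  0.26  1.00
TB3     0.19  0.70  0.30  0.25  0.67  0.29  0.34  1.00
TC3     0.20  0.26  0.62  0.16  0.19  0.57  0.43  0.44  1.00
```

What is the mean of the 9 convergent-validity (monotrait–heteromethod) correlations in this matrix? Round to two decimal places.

0.58

Convergent values: 0.42, 0.40, 0.36, 0.69, 0.70, 0.67, 0.81, 0.62, 0.57; mean = 5.24/9 = 0.58.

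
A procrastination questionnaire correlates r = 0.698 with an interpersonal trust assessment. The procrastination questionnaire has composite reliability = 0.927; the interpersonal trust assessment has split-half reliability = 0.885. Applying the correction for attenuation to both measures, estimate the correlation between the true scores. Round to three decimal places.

0.771

r_true = r_obs / √(r_xx · r_yy) = 0.698 / √(0.927 × 0.885) = 0.698 / √0.820395 = 0.698 / 0.9058 ≈ 0.771.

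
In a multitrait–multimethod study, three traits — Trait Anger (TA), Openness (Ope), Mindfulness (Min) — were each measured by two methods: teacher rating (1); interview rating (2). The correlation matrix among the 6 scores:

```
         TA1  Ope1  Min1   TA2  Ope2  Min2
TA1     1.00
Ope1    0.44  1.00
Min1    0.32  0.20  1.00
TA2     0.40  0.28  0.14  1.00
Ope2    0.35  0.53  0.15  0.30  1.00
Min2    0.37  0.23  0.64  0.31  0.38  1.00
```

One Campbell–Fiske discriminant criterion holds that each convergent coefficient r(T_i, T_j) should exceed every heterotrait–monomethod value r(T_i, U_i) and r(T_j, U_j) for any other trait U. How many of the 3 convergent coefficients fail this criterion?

1

Checking each validity diagonal entry against its comparison values:
TA (methods 1·2): 0.40 vs {0.44, 0.30, 0.32, 0.31} → fail.
Ope (methods 1·2): 0.53 vs {0.44, 0.30, 0.20, 0.38} → pass.
Min (methods 1·2): 0.64 vs {0.32, 0.31, 0.20, 0.38} → pass.
1 of 3 fail.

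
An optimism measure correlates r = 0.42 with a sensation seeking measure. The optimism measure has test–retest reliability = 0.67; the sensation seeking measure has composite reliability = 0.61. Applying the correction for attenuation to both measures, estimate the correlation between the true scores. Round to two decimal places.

0.66

r_true = r_obs / √(r_xx · r_yy) = 0.42 / √(0.67 × 0.61) = 0.42 / √0.4087 = 0.42 / 0.6393 ≈ 0.66.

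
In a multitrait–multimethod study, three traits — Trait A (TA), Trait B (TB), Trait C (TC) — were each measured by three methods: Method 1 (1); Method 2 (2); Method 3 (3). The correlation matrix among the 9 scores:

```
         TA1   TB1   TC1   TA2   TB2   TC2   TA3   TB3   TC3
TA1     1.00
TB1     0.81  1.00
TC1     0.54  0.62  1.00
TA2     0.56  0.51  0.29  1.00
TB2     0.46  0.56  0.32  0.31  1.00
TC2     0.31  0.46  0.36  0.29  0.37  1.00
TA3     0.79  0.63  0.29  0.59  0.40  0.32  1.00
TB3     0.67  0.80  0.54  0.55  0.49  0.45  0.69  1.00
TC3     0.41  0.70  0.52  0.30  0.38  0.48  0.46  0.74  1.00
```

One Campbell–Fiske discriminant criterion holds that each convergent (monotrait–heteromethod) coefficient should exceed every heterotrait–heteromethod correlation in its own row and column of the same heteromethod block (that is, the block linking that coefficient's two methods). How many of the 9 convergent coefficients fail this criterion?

Checking each validity diagonal entry against its comparison values:
TA (methods 1·2): 0.56 vs {0.46, 0.51, 0.31, 0.29} → pass.
TA (methods 1·3): 0.79 vs {0.67, 0.63, 0.41, 0.29} → pass.
TA (methods 2·3): 0.59 vs {0.55, 0.40, 0.30, 0.32} → pass.
TB (methods 1·2): 0.56 vs {0.51, 0.46, 0.46, 0.32} → pass.
TB (methods 1·3): 0.80 vs {0.63, 0.67, 0.70, 0.54} → pass.
TB (methods 2·3): 0.49 vs {0.40, 0.55, 0.38, 0.45} → fail.
TC (methods 1·2): 0.36 vs {0.29, 0.31, 0.32, 0.46} → fail.
TC (methods 1·3): 0.52 vs {0.29, 0.41, 0.54, 0.70} → fail.
TC (methods 2·3): 0.48 vs {0.32, 0.30, 0.45, 0.38} → pass.
3 of 9 fail.

3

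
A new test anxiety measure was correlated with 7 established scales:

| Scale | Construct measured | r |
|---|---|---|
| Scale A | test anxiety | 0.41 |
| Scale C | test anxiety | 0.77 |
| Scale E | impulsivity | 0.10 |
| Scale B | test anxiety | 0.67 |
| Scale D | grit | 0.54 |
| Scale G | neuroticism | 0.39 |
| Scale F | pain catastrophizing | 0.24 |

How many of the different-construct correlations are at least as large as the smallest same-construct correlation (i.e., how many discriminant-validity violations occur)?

Convergent (same construct = test anxiety): Scale A, Scale C, Scale B.
Smallest convergent = 0.41. Discriminant values: 0.10, 0.54, 0.39, 0.24; count ≥ 0.41 → 1.

1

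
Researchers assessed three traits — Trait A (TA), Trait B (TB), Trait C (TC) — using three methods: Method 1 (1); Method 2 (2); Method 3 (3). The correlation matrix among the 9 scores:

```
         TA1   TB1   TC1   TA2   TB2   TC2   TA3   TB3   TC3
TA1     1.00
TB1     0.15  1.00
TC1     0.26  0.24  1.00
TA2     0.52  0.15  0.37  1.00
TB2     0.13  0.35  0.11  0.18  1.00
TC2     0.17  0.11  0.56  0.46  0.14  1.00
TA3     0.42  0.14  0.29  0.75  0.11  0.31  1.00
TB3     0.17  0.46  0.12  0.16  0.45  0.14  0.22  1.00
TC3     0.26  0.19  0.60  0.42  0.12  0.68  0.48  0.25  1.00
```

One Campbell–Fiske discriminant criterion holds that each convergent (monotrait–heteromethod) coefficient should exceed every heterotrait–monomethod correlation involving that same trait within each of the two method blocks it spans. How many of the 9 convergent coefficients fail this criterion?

Checking each validity diagonal entry against its comparison values:
TA (methods 1·2): 0.52 vs {0.15, 0.18, 0.26, 0.46} → pass.
TA (methods 1·3): 0.42 vs {0.15, 0.22, 0.26, 0.48} → fail.
TA (methods 2·3): 0.75 vs {0.18, 0.22, 0.46, 0.48} → pass.
TB (methods 1·2): 0.35 vs {0.15, 0.18, 0.24, 0.14} → pass.
TB (methods 1·3): 0.46 vs {0.15, 0.22, 0.24, 0.25} → pass.
TB (methods 2·3): 0.45 vs {0.18, 0.22, 0.14, 0.25} → pass.
TC (methods 1·2): 0.56 vs {0.26, 0.46, 0.24, 0.14} → pass.
TC (methods 1·3): 0.60 vs {0.26, 0.48, 0.24, 0.25} → pass.
TC (methods 2·3): 0.68 vs {0.46, 0.48, 0.14, 0.25} → pass.
1 of 9 fail.

1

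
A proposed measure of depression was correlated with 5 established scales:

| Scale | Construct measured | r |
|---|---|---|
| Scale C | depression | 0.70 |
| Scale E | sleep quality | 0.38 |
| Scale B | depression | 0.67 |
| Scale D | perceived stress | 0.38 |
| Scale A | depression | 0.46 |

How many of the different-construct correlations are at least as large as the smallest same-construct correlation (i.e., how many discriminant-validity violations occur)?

Convergent (same construct = depression): Scale C, Scale B, Scale A.
Smallest convergent = 0.46. Discriminant values: 0.38, 0.38; count ≥ 0.46 → 0.

0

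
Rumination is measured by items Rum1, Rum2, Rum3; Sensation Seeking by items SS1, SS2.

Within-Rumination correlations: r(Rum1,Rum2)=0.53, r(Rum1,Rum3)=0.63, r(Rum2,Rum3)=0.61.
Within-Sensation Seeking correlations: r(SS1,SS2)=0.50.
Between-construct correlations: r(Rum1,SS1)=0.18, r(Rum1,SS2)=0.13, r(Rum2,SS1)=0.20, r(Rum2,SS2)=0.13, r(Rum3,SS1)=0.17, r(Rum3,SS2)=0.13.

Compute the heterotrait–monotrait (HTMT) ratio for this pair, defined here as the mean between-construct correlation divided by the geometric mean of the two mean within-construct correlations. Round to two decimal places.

0.29

Mean heterotrait r = 0.94/6 = 0.1567.
Mean within-Rum = 1.77/3 = 0.5900; mean within-SS = 0.50/1 = 0.5000.
Geometric mean = √(0.5900 × 0.5000) = 0.5431.
HTMT = 0.1567 / 0.5431 = 0.29.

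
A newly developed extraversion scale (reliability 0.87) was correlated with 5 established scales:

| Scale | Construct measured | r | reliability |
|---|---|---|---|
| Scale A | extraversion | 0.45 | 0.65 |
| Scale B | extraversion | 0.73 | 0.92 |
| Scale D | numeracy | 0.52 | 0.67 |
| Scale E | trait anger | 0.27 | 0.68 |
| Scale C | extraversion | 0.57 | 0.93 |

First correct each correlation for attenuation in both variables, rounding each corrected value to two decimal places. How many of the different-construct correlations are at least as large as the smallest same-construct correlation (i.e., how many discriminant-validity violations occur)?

Disattenuated r (r / √(r_scale · r_new)):
  Scale A (conv): 0.45 / √(0.65·0.87) = 0.60
  Scale B (conv): 0.73 / √(0.92·0.87) = 0.82
  Scale D (disc): 0.52 / √(0.67·0.87) = 0.68
  Scale E (disc): 0.27 / √(0.68·0.87) = 0.35
  Scale C (conv): 0.57 / √(0.93·0.87) = 0.63
Smallest convergent = 0.60. Discriminant values: 0.68, 0.35; count ≥ 0.60 → 1.

1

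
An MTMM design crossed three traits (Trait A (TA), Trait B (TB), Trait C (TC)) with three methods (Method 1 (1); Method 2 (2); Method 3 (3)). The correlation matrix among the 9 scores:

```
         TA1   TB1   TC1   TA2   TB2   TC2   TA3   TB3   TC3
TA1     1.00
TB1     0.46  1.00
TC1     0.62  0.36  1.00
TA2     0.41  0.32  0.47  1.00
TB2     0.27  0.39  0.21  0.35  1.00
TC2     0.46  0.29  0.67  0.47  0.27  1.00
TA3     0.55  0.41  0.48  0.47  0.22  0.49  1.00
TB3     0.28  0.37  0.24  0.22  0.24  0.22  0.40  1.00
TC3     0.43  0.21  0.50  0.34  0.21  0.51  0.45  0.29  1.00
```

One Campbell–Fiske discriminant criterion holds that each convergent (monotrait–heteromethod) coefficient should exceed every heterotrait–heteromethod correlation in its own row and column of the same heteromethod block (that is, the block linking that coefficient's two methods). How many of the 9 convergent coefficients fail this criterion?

Each convergent coefficient versus the relevant comparison correlations:
TA (methods 1·2): 0.41 vs {0.27, 0.32, 0.46, 0.47} → fail.
TA (methods 1·3): 0.55 vs {0.28, 0.41, 0.43, 0.48} → pass.
TA (methods 2·3): 0.47 vs {0.22, 0.22, 0.34, 0.49} → fail.
TB (methods 1·2): 0.39 vs {0.32, 0.27, 0.29, 0.21} → pass.
TB (methods 1·3): 0.37 vs {0.41, 0.28, 0.21, 0.24} → fail.
TB (methods 2·3): 0.24 vs {0.22, 0.22, 0.21, 0.22} → pass.
TC (methods 1·2): 0.67 vs {0.47, 0.46, 0.21, 0.29} → pass.
TC (methods 1·3): 0.50 vs {0.48, 0.43, 0.24, 0.21} → pass.
TC (methods 2·3): 0.51 vs {0.49, 0.34, 0.22, 0.21} → pass.
3 of 9 fail.

3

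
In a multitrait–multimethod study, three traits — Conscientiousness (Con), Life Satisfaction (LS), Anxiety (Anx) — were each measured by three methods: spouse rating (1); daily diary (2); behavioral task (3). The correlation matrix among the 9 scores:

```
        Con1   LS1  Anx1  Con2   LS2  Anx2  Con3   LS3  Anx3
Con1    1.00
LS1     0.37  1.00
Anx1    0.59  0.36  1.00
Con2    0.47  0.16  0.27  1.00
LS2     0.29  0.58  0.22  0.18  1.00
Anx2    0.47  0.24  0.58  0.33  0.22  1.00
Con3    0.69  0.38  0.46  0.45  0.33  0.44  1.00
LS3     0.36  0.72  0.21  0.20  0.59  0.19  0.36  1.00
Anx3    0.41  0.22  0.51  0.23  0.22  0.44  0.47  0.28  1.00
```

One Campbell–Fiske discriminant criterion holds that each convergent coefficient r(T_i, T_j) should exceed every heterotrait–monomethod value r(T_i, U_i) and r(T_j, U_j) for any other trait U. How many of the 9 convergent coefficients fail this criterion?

Convergent coefficients and their comparison sets:
Con (methods 1·2): 0.47 vs {0.37, 0.18, 0.59, 0.33} → fail.
Con (methods 1·3): 0.69 vs {0.37, 0.36, 0.59, 0.47} → pass.
Con (methods 2·3): 0.45 vs {0.18, 0.36, 0.33, 0.47} → fail.
LS (methods 1·2): 0.58 vs {0.37, 0.18, 0.36, 0.22} → pass.
LS (methods 1·3): 0.72 vs {0.37, 0.36, 0.36, 0.28} → pass.
LS (methods 2·3): 0.59 vs {0.18, 0.36, 0.22, 0.28} → pass.
Anx (methods 1·2): 0.58 vs {0.59, 0.33, 0.36, 0.22} → fail.
Anx (methods 1·3): 0.51 vs {0.59, 0.47, 0.36, 0.28} → fail.
Anx (methods 2·3): 0.44 vs {0.33, 0.47, 0.22, 0.28} → fail.
5 of 9 fail.

5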